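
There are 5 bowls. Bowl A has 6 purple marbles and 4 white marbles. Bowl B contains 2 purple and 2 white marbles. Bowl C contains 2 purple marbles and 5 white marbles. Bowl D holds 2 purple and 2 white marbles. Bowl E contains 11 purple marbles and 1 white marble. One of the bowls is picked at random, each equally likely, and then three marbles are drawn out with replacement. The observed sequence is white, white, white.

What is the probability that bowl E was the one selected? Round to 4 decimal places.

Under each hypothesis, the probability of the observed sequence is: P(data | bowl A) = (4/10)(4/10)(4/10) = 0.064; P(data | bowl B) = (2/4)(2/4)(2/4) = 0.125; P(data | bowl C) = (5/7)(5/7)(5/7) = 0.36443; P(data | bowl D) = (2/4)(2/4)(2/4) = 0.125; P(data | bowl E) = (1/12)(1/12)(1/12) = 0.0005787.
Weighting by the prior gives 1/5 · 0.064 = 0.0128, 1/5 · 0.125 = 0.025, 1/5 · 0.36443 = 0.072886, 1/5 · 0.125 = 0.025, 1/5 · 0.0005787 = 0.00011574; these sum to 0.1358.
Therefore the posterior P(bowl E | data) = (0.00011574) / (0.1358) = 0.00085228.

0.0009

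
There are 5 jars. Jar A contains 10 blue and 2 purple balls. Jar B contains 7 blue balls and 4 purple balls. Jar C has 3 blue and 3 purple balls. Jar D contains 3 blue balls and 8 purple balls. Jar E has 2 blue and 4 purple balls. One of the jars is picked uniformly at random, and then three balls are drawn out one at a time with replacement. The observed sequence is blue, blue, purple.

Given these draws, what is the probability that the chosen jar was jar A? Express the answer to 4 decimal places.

For each hypothesis, P(data | H) works out to: P(data | jar A) = (10/12)(10/12)(2/12) = 0.11574; P(data | jar B) = (7/11)(7/11)(4/11) = 0.14726; P(data | jar C) = (3/6)(3/6)(3/6) = 0.125; P(data | jar D) = (3/11)(3/11)(8/11) = 0.054095; P(data | jar E) = (2/6)(2/6)(4/6) = 0.074074.
Multiplying each by its prior: 1/5 · 0.11574 = 0.023148, 1/5 · 0.14726 = 0.029452, 1/5 · 0.125 = 0.025, 1/5 · 0.054095 = 0.010819, 1/5 · 0.074074 = 0.014815; summing to 0.10323.
Hence P(jar A | data) = (0.023148) / (0.10323) = 0.22423.

0.2242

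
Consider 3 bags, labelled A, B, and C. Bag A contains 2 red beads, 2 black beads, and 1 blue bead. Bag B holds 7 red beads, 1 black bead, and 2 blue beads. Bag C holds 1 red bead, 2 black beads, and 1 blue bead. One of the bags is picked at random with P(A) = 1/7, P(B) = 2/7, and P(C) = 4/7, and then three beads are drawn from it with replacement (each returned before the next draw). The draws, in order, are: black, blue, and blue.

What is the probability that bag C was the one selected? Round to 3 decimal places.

Under each hypothesis, the probability of the observed sequence is: P(data | bag A) = (2/5)(1/5)(1/5) = 0.016; P(data | bag B) = (1/10)(2/10)(2/10) = 0.004; P(data | bag C) = (2/4)(1/4)(1/4) = 0.03125.
Weighting by the prior gives 1/7 · 0.016 = 0.0022857, 2/7 · 0.004 = 0.0011429, 4/7 · 0.03125 = 0.017857; these sum to 0.021286.
Therefore the posterior P(bag C | data) = (0.017857) / (0.021286) = 0.83893.

0.839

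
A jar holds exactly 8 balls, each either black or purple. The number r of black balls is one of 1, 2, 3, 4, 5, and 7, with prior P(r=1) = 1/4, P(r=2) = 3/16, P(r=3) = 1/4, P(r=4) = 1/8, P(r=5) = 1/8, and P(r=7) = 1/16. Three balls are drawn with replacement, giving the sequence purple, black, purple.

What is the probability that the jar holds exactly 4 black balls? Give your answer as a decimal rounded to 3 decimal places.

0.137

The likelihood of the observed sequence under each hypothesis: P(data | r = 1) = (7/8)(1/8)(7/8) = 0.095703; P(data | r = 2) = (6/8)(2/8)(6/8) = 0.14062; P(data | r = 3) = (5/8)(3/8)(5/8) = 0.14648; P(data | r = 4) = (4/8)(4/8)(4/8) = 0.125; P(data | r = 5) = (3/8)(5/8)(3/8) = 0.087891; P(data | r = 7) = (1/8)(7/8)(1/8) = 0.013672.
Weighting by the prior gives 1/4 · 0.095703 = 0.023926, 3/16 · 0.14062 = 0.026367, 1/4 · 0.14648 = 0.036621, 1/8 · 0.125 = 0.015625, 1/8 · 0.087891 = 0.010986, 1/16 · 0.013672 = 0.00085449; summing to 0.11438.
Hence P(r = 4 | data) = (0.015625) / (0.11438) = 0.13661.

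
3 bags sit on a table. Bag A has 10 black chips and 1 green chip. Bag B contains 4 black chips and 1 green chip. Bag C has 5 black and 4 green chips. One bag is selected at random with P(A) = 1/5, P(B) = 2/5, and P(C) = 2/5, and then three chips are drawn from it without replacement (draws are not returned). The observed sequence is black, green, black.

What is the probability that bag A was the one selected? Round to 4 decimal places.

0.1125

Under each hypothesis, the probability of the observed sequence is: P(data | bag A) = (10/11)(1/10)(9/9) = 0.090909; P(data | bag B) = (4/5)(1/4)(3/3) = 0.2; P(data | bag C) = (5/9)(4/8)(4/7) = 0.15873.
Weighting by the prior gives 1/5 · 0.090909 = 0.018182, 2/5 · 0.2 = 0.08, 2/5 · 0.15873 = 0.063492; with total 0.16167.
Hence P(bag A | data) = (0.018182) / (0.16167) = 0.11246.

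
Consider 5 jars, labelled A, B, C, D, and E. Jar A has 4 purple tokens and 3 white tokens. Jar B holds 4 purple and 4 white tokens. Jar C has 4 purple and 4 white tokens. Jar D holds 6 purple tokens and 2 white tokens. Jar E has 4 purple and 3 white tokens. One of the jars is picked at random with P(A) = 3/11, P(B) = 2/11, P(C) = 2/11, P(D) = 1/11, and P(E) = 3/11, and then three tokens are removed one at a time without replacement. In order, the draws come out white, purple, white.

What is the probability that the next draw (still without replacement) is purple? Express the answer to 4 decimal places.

0.6906

The likelihood of the observed sequence under each hypothesis: P(data | jar A) = (3/7)(4/6)(2/5) = 0.11429; P(data | jar B) = (4/8)(4/7)(3/6) = 0.14286; P(data | jar C) = (4/8)(4/7)(3/6) = 0.14286; P(data | jar D) = (2/8)(6/7)(1/6) = 0.035714; P(data | jar E) = (3/7)(4/6)(2/5) = 0.11429.
Multiplying each by its prior: 3/11 · 0.11429 = 0.031169, 2/11 · 0.14286 = 0.025974, 2/11 · 0.14286 = 0.025974, 1/11 · 0.035714 = 0.0032468, 3/11 · 0.11429 = 0.031169; these sum to 0.11753.
Dividing through by the total gives posterior P(jar A | data) = 0.26519, P(jar B | data) = 0.22099, P(jar C | data) = 0.22099, P(jar D | data) = 0.027624, P(jar E | data) = 0.26519.
The predictive probability is P(purple next | data) = (3/4)(0.26519) + (3/5)(0.22099) + (3/5)(0.22099) + (1)(0.027624) + (3/4)(0.26519) = 0.69061.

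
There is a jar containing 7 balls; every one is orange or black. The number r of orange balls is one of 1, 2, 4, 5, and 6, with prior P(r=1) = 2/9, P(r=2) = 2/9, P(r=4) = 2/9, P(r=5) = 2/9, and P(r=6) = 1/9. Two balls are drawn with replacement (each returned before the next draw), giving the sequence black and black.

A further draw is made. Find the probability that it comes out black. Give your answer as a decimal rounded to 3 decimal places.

For each hypothesis, P(data | H) works out to: P(data | r = 1) = (6/7)(6/7) = 36/49; P(data | r = 2) = (5/7)(5/7) = 25/49; P(data | r = 4) = (3/7)(3/7) = 9/49; P(data | r = 5) = (2/7)(2/7) = 4/49; P(data | r = 6) = (1/7)(1/7) = 1/49.
The prior-weighted likelihoods are 2/9 · 36/49 = 8/49, 2/9 · 25/49 = 50/441, 2/9 · 9/49 = 2/49, 2/9 · 4/49 = 8/441, 1/9 · 1/49 = 1/441; summing to 149/441.
The posterior is then P(r = 1 | data) = 0.48322, P(r = 2 | data) = 0.33557, P(r = 4 | data) = 0.12081, P(r = 5 | data) = 0.053691, P(r = 6 | data) = 0.0067114.
So P(black next | data) = Σ P(black next | H) P(H | data) = (6/7)(0.48322) + (5/7)(0.33557) + (3/7)(0.12081) + (2/7)(0.053691) + (1/7)(0.0067114) = 0.72196.

0.722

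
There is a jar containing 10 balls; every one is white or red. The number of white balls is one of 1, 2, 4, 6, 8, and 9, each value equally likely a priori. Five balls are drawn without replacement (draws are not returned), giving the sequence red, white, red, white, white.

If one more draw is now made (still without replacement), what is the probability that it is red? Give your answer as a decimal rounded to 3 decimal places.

0.407

Under each hypothesis, the probability of the observed sequence is: P(data | r = 1) = (9/10)(1/9)(8/8)(0/7) = 0; P(data | r = 2) = (8/10)(2/9)(7/8)(1/7)(0/6) = 0; P(data | r = 4) = (6/10)(4/9)(5/8)(3/7)(2/6) = 0.02381; P(data | r = 6) = (4/10)(6/9)(3/8)(5/7)(4/6) = 0.047619; P(data | r = 8) = (2/10)(8/9)(1/8)(7/7)(6/6) = 0.022222; P(data | r = 9) = (1/10)(9/9)(0/8) = 0.
The prior-weighted likelihoods are 1/6 · 0 = 0, 1/6 · 0 = 0, 1/6 · 0.02381 = 0.0039683, 1/6 · 0.047619 = 0.0079365, 1/6 · 0.022222 = 0.0037037, 1/6 · 0 = 0; with total 0.015608.
The posterior is then P(r = 1 | data) = 0, P(r = 2 | data) = 0, P(r = 4 | data) = 0.25424, P(r = 6 | data) = 0.50847, P(r = 8 | data) = 0.23729, P(r = 9 | data) = 0.
Averaging over the posterior, P(red next | data) = (4/5)(0.25424) + (2/5)(0.50847) + (0)(0.23729) = 0.40678.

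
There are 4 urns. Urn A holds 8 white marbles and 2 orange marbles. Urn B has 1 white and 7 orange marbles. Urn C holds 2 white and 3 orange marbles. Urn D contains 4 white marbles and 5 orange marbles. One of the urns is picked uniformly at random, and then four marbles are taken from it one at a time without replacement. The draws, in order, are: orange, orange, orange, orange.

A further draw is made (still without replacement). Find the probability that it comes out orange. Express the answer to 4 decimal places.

Under each hypothesis, the probability of the observed sequence is: P(data | urn A) = (2/10)(1/9)(0/8) = 0; P(data | urn B) = (7/8)(6/7)(5/6)(4/5) = 1/2; P(data | urn C) = (3/5)(2/4)(1/3)(0/2) = 0; P(data | urn D) = (5/9)(4/8)(3/7)(2/6) = 5/126.
Multiplying each by its prior: 1/4 · 0 = 0, 1/4 · 1/2 = 1/8, 1/4 · 0 = 0, 1/4 · 5/126 = 5/504; with total 17/126.
Dividing through by the total gives posterior P(urn A | data) = 0, P(urn B | data) = 63/68, P(urn C | data) = 0, P(urn D | data) = 5/68.
Averaging over the posterior, P(orange next | data) = (3/4)(63/68) + (1/5)(5/68) = 193/272.

0.7096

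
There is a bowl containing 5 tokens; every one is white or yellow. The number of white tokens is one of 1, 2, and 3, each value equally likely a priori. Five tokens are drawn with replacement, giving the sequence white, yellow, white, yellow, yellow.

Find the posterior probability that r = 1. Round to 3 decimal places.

0.262

Compute the likelihood of the observed sequence for each case: P(data | r = 1) = (1/5)(4/5)(1/5)(4/5)(4/5) = 0.02048; P(data | r = 2) = (2/5)(3/5)(2/5)(3/5)(3/5) = 0.03456; P(data | r = 3) = (3/5)(2/5)(3/5)(2/5)(2/5) = 0.02304.
Multiplying each by its prior: 1/3 · 0.02048 = 0.0068267, 1/3 · 0.03456 = 0.01152, 1/3 · 0.02304 = 0.00768; with total 0.026027.
By Bayes' rule, P(r = 1 | data) = (0.0068267) / (0.026027) = 0.2623.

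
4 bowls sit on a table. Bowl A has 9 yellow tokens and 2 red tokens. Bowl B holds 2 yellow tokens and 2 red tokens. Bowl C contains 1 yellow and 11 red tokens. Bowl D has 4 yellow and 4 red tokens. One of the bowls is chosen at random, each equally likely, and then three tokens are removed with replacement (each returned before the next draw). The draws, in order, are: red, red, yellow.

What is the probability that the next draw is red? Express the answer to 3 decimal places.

0.559

Compute the likelihood of the observed sequence for each case: P(data | bowl A) = (2/11)(2/11)(9/11) = 0.027047; P(data | bowl B) = (2/4)(2/4)(2/4) = 0.125; P(data | bowl C) = (11/12)(11/12)(1/12) = 0.070023; P(data | bowl D) = (4/8)(4/8)(4/8) = 0.125.
The prior-weighted likelihoods are 1/4 · 0.027047 = 0.0067618, 1/4 · 0.125 = 0.03125, 1/4 · 0.070023 = 0.017506, 1/4 · 0.125 = 0.03125; these sum to 0.086768.
The posterior is then P(bowl A | data) = 0.07793, P(bowl B | data) = 0.36016, P(bowl C | data) = 0.20175, P(bowl D | data) = 0.36016.
So P(red next | data) = Σ P(red next | H) P(H | data) = (2/11)(0.07793) + (1/2)(0.36016) + (11/12)(0.20175) + (1/2)(0.36016) = 0.55927.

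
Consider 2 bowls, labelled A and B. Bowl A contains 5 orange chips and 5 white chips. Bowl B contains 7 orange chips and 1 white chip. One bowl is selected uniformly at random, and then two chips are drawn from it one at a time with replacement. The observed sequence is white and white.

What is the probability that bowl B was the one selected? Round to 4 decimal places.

0.0588

Compute the likelihood of the observed sequence for each case: P(data | bowl A) = (5/10)(5/10) = 1/4; P(data | bowl B) = (1/8)(1/8) = 1/64.
Multiplying each by its prior: 1/2 · 1/4 = 1/8, 1/2 · 1/64 = 1/128; with total 17/128.
By Bayes' rule, P(bowl B | data) = (1/128) / (17/128) = 1/17.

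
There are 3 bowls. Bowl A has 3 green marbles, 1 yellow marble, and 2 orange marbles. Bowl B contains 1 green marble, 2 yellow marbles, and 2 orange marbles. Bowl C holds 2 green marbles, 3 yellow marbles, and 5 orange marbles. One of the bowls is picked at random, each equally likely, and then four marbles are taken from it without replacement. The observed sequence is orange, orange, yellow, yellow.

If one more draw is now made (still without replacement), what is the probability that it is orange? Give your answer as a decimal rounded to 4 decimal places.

0.2083

Compute the likelihood of the observed sequence for each case: P(data | bowl A) = (2/6)(1/5)(1/4)(0/3) = 0; P(data | bowl B) = (2/5)(1/4)(2/3)(1/2) = 1/30; P(data | bowl C) = (5/10)(4/9)(3/8)(2/7) = 1/42.
Weighting by the prior gives 1/3 · 0 = 0, 1/3 · 1/30 = 1/90, 1/3 · 1/42 = 1/126; these sum to 2/105.
Dividing through by the total gives posterior P(bowl A | data) = 0, P(bowl B | data) = 7/12, P(bowl C | data) = 5/12.
The predictive probability is P(orange next | data) = (0)(7/12) + (1/2)(5/12) = 5/24.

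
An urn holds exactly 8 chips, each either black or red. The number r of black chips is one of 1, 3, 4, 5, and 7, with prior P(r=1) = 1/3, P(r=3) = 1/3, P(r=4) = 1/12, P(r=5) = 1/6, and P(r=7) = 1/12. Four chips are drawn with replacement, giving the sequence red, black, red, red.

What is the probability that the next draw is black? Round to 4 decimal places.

0.3045

Compute the likelihood of the observed sequence for each case: P(data | r = 1) = (7/8)(1/8)(7/8)(7/8) = 0.08374; P(data | r = 3) = (5/8)(3/8)(5/8)(5/8) = 0.091553; P(data | r = 4) = (4/8)(4/8)(4/8)(4/8) = 0.0625; P(data | r = 5) = (3/8)(5/8)(3/8)(3/8) = 0.032959; P(data | r = 7) = (1/8)(7/8)(1/8)(1/8) = 0.001709.
Weighting by the prior gives 1/3 · 0.08374 = 0.027913, 1/3 · 0.091553 = 0.030518, 1/12 · 0.0625 = 0.0052083, 1/6 · 0.032959 = 0.0054932, 1/12 · 0.001709 = 0.00014242; summing to 0.069275.
Normalising, the posterior is P(r = 1 | data) = 0.40294, P(r = 3 | data) = 0.44053, P(r = 4 | data) = 0.075184, P(r = 5 | data) = 0.079295, P(r = 7 | data) = 0.0020558.
The predictive probability is P(black next | data) = (1/8)(0.40294) + (3/8)(0.44053) + (1/2)(0.075184) + (5/8)(0.079295) + (7/8)(0.0020558) = 0.30452.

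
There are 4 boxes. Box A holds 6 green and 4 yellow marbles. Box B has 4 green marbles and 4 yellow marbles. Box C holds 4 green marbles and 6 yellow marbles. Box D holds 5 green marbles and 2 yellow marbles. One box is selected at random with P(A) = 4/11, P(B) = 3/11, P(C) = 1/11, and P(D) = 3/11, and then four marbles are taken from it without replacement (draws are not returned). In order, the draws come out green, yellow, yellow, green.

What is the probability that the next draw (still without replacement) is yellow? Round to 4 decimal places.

Compute the likelihood of the observed sequence for each case: P(data | box A) = (6/10)(4/9)(3/8)(5/7) = 1/14; P(data | box B) = (4/8)(4/7)(3/6)(3/5) = 3/35; P(data | box C) = (4/10)(6/9)(5/8)(3/7) = 1/14; P(data | box D) = (5/7)(2/6)(1/5)(4/4) = 1/21.
Multiplying each by its prior: 4/11 · 1/14 = 2/77, 3/11 · 3/35 = 9/385, 1/11 · 1/14 = 1/154, 3/11 · 1/21 = 1/77; these sum to 53/770.
Dividing through by the total gives posterior P(box A | data) = 20/53, P(box B | data) = 18/53, P(box C | data) = 5/53, P(box D | data) = 10/53.
The predictive probability is P(yellow next | data) = (1/3)(20/53) + (1/2)(18/53) + (2/3)(5/53) + (0)(10/53) = 19/53.

0.3585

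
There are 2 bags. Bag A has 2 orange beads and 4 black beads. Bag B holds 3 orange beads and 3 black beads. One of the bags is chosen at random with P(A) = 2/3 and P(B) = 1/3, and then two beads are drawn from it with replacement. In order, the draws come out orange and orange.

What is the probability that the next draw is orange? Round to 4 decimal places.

0.4216

Compute the likelihood of the observed sequence for each case: P(data | bag A) = (2/6)(2/6) = 1/9; P(data | bag B) = (3/6)(3/6) = 1/4.
Weighting by the prior gives 2/3 · 1/9 = 2/27, 1/3 · 1/4 = 1/12; these sum to 17/108.
Dividing through by the total gives posterior P(bag A | data) = 8/17, P(bag B | data) = 9/17.
So P(orange next | data) = Σ P(orange next | H) P(H | data) = (1/3)(8/17) + (1/2)(9/17) = 43/102.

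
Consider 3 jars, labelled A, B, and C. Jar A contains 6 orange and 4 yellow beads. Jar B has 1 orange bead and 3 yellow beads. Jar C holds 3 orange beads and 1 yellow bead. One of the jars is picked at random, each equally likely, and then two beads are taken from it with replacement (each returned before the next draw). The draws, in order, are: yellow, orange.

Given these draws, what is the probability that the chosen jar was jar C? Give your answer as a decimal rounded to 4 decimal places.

0.3049

Compute the likelihood of the observed sequence for each case: P(data | jar A) = (4/10)(6/10) = 6/25; P(data | jar B) = (3/4)(1/4) = 3/16; P(data | jar C) = (1/4)(3/4) = 3/16.
The prior-weighted likelihoods are 1/3 · 6/25 = 2/25, 1/3 · 3/16 = 1/16, 1/3 · 3/16 = 1/16; summing to 41/200.
Therefore the posterior P(jar C | data) = (1/16) / (41/200) = 25/82.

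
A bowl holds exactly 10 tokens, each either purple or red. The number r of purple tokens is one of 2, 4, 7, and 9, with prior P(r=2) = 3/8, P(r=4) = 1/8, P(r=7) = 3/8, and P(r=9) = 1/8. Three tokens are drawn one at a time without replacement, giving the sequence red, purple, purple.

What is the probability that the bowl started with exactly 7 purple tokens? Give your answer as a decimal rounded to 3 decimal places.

0.663

The likelihood of the observed sequence under each hypothesis: P(data | r = 2) = (8/10)(2/9)(1/8) = 1/45; P(data | r = 4) = (6/10)(4/9)(3/8) = 1/10; P(data | r = 7) = (3/10)(7/9)(6/8) = 7/40; P(data | r = 9) = (1/10)(9/9)(8/8) = 1/10.
Weighting by the prior gives 3/8 · 1/45 = 1/120, 1/8 · 1/10 = 1/80, 3/8 · 7/40 = 21/320, 1/8 · 1/10 = 1/80; summing to 19/192.
Therefore the posterior P(r = 7 | data) = (21/320) / (19/192) = 63/95.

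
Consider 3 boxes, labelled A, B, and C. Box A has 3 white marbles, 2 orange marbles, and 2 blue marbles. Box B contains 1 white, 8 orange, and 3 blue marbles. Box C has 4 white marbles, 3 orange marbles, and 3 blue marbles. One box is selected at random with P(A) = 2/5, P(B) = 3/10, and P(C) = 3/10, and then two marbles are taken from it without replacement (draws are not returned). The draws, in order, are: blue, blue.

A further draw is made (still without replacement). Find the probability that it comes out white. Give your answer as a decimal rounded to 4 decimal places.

Under each hypothesis, the probability of the observed sequence is: P(data | box A) = (2/7)(1/6) = 0.047619; P(data | box B) = (3/12)(2/11) = 0.045455; P(data | box C) = (3/10)(2/9) = 0.066667.
Weighting by the prior gives 2/5 · 0.047619 = 0.019048, 3/10 · 0.045455 = 0.013636, 3/10 · 0.066667 = 0.02; summing to 0.052684.
Dividing through by the total gives posterior P(box A | data) = 0.36154, P(box B | data) = 0.25883, P(box C | data) = 0.37962.
So P(white next | data) = Σ P(white next | H) P(H | data) = (3/5)(0.36154) + (1/10)(0.25883) + (1/2)(0.37962) = 0.43262.

0.4326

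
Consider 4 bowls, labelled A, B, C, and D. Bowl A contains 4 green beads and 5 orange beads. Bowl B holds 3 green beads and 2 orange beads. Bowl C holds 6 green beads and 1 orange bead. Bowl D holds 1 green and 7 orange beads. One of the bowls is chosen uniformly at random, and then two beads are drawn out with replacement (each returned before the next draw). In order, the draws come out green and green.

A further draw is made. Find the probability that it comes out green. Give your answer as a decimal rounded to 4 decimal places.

Compute the likelihood of the observed sequence for each case: P(data | bowl A) = (4/9)(4/9) = 0.19753; P(data | bowl B) = (3/5)(3/5) = 0.36; P(data | bowl C) = (6/7)(6/7) = 0.73469; P(data | bowl D) = (1/8)(1/8) = 0.015625.
Weighting by the prior gives 1/4 · 0.19753 = 0.049383, 1/4 · 0.36 = 0.09, 1/4 · 0.73469 = 0.18367, 1/4 · 0.015625 = 0.0039062; these sum to 0.32696.
The posterior is then P(bowl A | data) = 0.15103, P(bowl B | data) = 0.27526, P(bowl C | data) = 0.56176, P(bowl D | data) = 0.011947.
The predictive probability is P(green next | data) = (4/9)(0.15103) + (3/5)(0.27526) + (6/7)(0.56176) + (1/8)(0.011947) = 0.71528.

0.7153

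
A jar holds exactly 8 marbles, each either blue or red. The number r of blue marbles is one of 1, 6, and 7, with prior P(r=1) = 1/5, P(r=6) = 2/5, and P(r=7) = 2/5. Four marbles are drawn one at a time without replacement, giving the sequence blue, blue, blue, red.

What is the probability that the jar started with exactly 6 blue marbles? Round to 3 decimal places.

Under each hypothesis, the probability of the observed sequence is: P(data | r = 1) = (1/8)(0/7) = 0; P(data | r = 6) = (6/8)(5/7)(4/6)(2/5) = 1/7; P(data | r = 7) = (7/8)(6/7)(5/6)(1/5) = 1/8.
Multiplying each by its prior: 1/5 · 0 = 0, 2/5 · 1/7 = 2/35, 2/5 · 1/8 = 1/20; these sum to 3/28.
Hence P(r = 6 | data) = (2/35) / (3/28) = 8/15.

0.533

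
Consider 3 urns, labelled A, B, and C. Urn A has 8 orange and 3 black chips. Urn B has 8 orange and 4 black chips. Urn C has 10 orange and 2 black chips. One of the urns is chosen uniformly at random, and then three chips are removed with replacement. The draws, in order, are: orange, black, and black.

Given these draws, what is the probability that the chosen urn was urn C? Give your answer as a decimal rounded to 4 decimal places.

Under each hypothesis, the probability of the observed sequence is: P(data | urn A) = (8/11)(3/11)(3/11) = 0.054095; P(data | urn B) = (8/12)(4/12)(4/12) = 0.074074; P(data | urn C) = (10/12)(2/12)(2/12) = 0.023148.
Multiplying each by its prior: 1/3 · 0.054095 = 0.018032, 1/3 · 0.074074 = 0.024691, 1/3 · 0.023148 = 0.007716; summing to 0.050439.
Therefore the posterior P(urn C | data) = (0.007716) / (0.050439) = 0.15298.

0.1530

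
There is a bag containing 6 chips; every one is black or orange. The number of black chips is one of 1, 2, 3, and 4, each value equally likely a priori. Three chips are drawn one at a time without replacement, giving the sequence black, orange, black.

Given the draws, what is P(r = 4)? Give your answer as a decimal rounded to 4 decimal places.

0.4800

For each hypothesis, P(data | H) works out to: P(data | r = 1) = (1/6)(5/5)(0/4) = 0; P(data | r = 2) = (2/6)(4/5)(1/4) = 1/15; P(data | r = 3) = (3/6)(3/5)(2/4) = 3/20; P(data | r = 4) = (4/6)(2/5)(3/4) = 1/5.
The prior-weighted likelihoods are 1/4 · 0 = 0, 1/4 · 1/15 = 1/60, 1/4 · 3/20 = 3/80, 1/4 · 1/5 = 1/20; these sum to 5/48.
Therefore the posterior P(r = 4 | data) = (1/20) / (5/48) = 12/25.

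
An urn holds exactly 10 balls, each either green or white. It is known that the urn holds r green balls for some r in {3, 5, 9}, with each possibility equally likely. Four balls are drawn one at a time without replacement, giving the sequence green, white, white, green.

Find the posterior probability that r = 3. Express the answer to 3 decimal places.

Compute the likelihood of the observed sequence for each case: P(data | r = 3) = (3/10)(7/9)(6/8)(2/7) = 0.05; P(data | r = 5) = (5/10)(5/9)(4/8)(4/7) = 0.079365; P(data | r = 9) = (9/10)(1/9)(0/8) = 0.
Weighting by the prior gives 1/3 · 0.05 = 0.016667, 1/3 · 0.079365 = 0.026455, 1/3 · 0 = 0; with total 0.043122.
So P(r = 3 | data) = (0.016667) / (0.043122) = 0.3865.

0.387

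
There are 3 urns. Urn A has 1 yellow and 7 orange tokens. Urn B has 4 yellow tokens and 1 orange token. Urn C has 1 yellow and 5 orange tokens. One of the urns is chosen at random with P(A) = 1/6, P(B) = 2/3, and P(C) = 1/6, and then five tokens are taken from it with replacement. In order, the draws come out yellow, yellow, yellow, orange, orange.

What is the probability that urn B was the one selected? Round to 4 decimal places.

0.9456

The likelihood of the observed sequence under each hypothesis: P(data | urn A) = (1/8)(1/8)(1/8)(7/8)(7/8) = 0.0014954; P(data | urn B) = (4/5)(4/5)(4/5)(1/5)(1/5) = 0.02048; P(data | urn C) = (1/6)(1/6)(1/6)(5/6)(5/6) = 0.003215.
The prior-weighted likelihoods are 1/6 · 0.0014954 = 0.00024923, 2/3 · 0.02048 = 0.013653, 1/6 · 0.003215 = 0.00053584; these sum to 0.014438.
So P(urn B | data) = (0.013653) / (0.014438) = 0.94563.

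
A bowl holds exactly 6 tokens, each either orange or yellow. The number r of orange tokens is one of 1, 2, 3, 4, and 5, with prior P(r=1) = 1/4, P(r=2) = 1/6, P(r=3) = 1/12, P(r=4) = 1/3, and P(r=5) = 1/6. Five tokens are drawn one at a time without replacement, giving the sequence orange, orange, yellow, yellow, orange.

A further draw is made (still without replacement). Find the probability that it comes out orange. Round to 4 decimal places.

Compute the likelihood of the observed sequence for each case: P(data | r = 1) = (1/6)(0/5) = 0; P(data | r = 2) = (2/6)(1/5)(4/4)(3/3)(0/2) = 0; P(data | r = 3) = (3/6)(2/5)(3/4)(2/3)(1/2) = 1/20; P(data | r = 4) = (4/6)(3/5)(2/4)(1/3)(2/2) = 1/15; P(data | r = 5) = (5/6)(4/5)(1/4)(0/3) = 0.
Weighting by the prior gives 1/4 · 0 = 0, 1/6 · 0 = 0, 1/12 · 1/20 = 1/240, 1/3 · 1/15 = 1/45, 1/6 · 0 = 0; summing to 19/720.
Dividing through by the total gives posterior P(r = 1 | data) = 0, P(r = 2 | data) = 0, P(r = 3 | data) = 3/19, P(r = 4 | data) = 16/19, P(r = 5 | data) = 0.
So P(orange next | data) = Σ P(orange next | H) P(H | data) = (0)(3/19) + (1)(16/19) = 16/19.

0.8421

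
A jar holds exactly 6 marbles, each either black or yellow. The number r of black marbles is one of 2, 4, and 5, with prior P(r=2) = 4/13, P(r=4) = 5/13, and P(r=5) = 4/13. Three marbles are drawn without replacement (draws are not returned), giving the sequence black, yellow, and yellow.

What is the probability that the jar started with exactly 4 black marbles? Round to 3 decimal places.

Compute the likelihood of the observed sequence for each case: P(data | r = 2) = (2/6)(4/5)(3/4) = 1/5; P(data | r = 4) = (4/6)(2/5)(1/4) = 1/15; P(data | r = 5) = (5/6)(1/5)(0/4) = 0.
Weighting by the prior gives 4/13 · 1/5 = 4/65, 5/13 · 1/15 = 1/39, 4/13 · 0 = 0; with total 17/195.
So P(r = 4 | data) = (1/39) / (17/195) = 5/17.

0.294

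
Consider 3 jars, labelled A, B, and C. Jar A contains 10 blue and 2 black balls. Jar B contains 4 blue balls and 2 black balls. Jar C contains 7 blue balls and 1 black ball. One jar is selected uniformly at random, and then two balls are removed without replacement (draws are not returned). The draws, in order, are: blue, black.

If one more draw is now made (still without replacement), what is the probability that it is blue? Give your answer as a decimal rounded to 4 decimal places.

Compute the likelihood of the observed sequence for each case: P(data | jar A) = (10/12)(2/11) = 0.15152; P(data | jar B) = (4/6)(2/5) = 0.26667; P(data | jar C) = (7/8)(1/7) = 0.125.
The prior-weighted likelihoods are 1/3 · 0.15152 = 0.050505, 1/3 · 0.26667 = 0.088889, 1/3 · 0.125 = 0.041667; with total 0.18106.
The posterior is then P(jar A | data) = 0.27894, P(jar B | data) = 0.49093, P(jar C | data) = 0.23013.
The predictive probability is P(blue next | data) = (9/10)(0.27894) + (3/4)(0.49093) + (1)(0.23013) = 0.84937.

0.8494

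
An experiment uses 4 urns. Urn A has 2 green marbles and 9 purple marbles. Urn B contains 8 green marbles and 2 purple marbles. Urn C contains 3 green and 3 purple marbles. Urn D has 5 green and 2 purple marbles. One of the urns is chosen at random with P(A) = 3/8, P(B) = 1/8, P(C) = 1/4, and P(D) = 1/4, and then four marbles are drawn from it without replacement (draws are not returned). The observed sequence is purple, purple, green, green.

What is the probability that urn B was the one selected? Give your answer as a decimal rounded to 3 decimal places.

0.060

For each hypothesis, P(data | H) works out to: P(data | urn A) = (9/11)(8/10)(2/9)(1/8) = 0.018182; P(data | urn B) = (2/10)(1/9)(8/8)(7/7) = 0.022222; P(data | urn C) = (3/6)(2/5)(3/4)(2/3) = 0.1; P(data | urn D) = (2/7)(1/6)(5/5)(4/4) = 0.047619.
Weighting by the prior gives 3/8 · 0.018182 = 0.0068182, 1/8 · 0.022222 = 0.0027778, 1/4 · 0.1 = 0.025, 1/4 · 0.047619 = 0.011905; with total 0.046501.
By Bayes' rule, P(urn B | data) = (0.0027778) / (0.046501) = 0.059736.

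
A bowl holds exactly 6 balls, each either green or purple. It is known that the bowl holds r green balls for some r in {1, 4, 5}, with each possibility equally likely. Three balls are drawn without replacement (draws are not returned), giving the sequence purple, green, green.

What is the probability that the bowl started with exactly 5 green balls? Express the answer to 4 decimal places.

Compute the likelihood of the observed sequence for each case: P(data | r = 1) = (5/6)(1/5)(0/4) = 0; P(data | r = 4) = (2/6)(4/5)(3/4) = 1/5; P(data | r = 5) = (1/6)(5/5)(4/4) = 1/6.
Weighting by the prior gives 1/3 · 0 = 0, 1/3 · 1/5 = 1/15, 1/3 · 1/6 = 1/18; with total 11/90.
Hence P(r = 5 | data) = (1/18) / (11/90) = 5/11.

0.4545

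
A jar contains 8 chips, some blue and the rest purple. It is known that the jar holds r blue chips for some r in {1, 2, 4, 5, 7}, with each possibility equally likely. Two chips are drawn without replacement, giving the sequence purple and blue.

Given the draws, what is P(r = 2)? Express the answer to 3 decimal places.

Compute the likelihood of the observed sequence for each case: P(data | r = 1) = (7/8)(1/7) = 1/8; P(data | r = 2) = (6/8)(2/7) = 3/14; P(data | r = 4) = (4/8)(4/7) = 2/7; P(data | r = 5) = (3/8)(5/7) = 15/56; P(data | r = 7) = (1/8)(7/7) = 1/8.
The prior-weighted likelihoods are 1/5 · 1/8 = 1/40, 1/5 · 3/14 = 3/70, 1/5 · 2/7 = 2/35, 1/5 · 15/56 = 3/56, 1/5 · 1/8 = 1/40; with total 57/280.
Therefore the posterior P(r = 2 | data) = (3/70) / (57/280) = 4/19.

0.211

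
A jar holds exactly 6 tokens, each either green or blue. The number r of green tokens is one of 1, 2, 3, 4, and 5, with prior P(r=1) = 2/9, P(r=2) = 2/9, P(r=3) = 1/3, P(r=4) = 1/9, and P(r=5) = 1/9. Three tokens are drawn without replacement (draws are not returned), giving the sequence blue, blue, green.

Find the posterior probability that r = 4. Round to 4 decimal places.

0.0533

Compute the likelihood of the observed sequence for each case: P(data | r = 1) = (5/6)(4/5)(1/4) = 1/6; P(data | r = 2) = (4/6)(3/5)(2/4) = 1/5; P(data | r = 3) = (3/6)(2/5)(3/4) = 3/20; P(data | r = 4) = (2/6)(1/5)(4/4) = 1/15; P(data | r = 5) = (1/6)(0/5) = 0.
Multiplying each by its prior: 2/9 · 1/6 = 1/27, 2/9 · 1/5 = 2/45, 1/3 · 3/20 = 1/20, 1/9 · 1/15 = 1/135, 1/9 · 0 = 0; summing to 5/36.
By Bayes' rule, P(r = 4 | data) = (1/135) / (5/36) = 4/75.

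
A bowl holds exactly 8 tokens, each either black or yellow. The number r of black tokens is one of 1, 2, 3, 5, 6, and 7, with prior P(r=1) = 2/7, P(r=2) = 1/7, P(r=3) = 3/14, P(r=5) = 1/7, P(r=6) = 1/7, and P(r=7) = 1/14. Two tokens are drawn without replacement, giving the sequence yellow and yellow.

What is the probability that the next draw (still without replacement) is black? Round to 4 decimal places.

The likelihood of the observed sequence under each hypothesis: P(data | r = 1) = (7/8)(6/7) = 3/4; P(data | r = 2) = (6/8)(5/7) = 15/28; P(data | r = 3) = (5/8)(4/7) = 5/14; P(data | r = 5) = (3/8)(2/7) = 3/28; P(data | r = 6) = (2/8)(1/7) = 1/28; P(data | r = 7) = (1/8)(0/7) = 0.
Multiplying each by its prior: 2/7 · 3/4 = 3/14, 1/7 · 15/28 = 15/196, 3/14 · 5/14 = 15/196, 1/7 · 3/28 = 3/196, 1/7 · 1/28 = 1/196, 1/14 · 0 = 0; these sum to 19/49.
Normalising, the posterior is P(r = 1 | data) = 21/38, P(r = 2 | data) = 15/76, P(r = 3 | data) = 15/76, P(r = 5 | data) = 3/76, P(r = 6 | data) = 1/76, P(r = 7 | data) = 0.
The predictive probability is P(black next | data) = (1/6)(21/38) + (1/3)(15/76) + (1/2)(15/76) + (5/6)(3/76) + (1)(1/76) = 23/76.

0.3026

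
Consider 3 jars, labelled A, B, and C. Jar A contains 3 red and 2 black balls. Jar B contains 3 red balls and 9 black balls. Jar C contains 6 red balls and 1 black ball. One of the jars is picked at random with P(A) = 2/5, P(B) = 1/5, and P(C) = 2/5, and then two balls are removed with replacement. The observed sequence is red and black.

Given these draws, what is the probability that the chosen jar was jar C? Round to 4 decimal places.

For each hypothesis, P(data | H) works out to: P(data | jar A) = (3/5)(2/5) = 0.24; P(data | jar B) = (3/12)(9/12) = 0.1875; P(data | jar C) = (6/7)(1/7) = 0.12245.
Weighting by the prior gives 2/5 · 0.24 = 0.096, 1/5 · 0.1875 = 0.0375, 2/5 · 0.12245 = 0.04898; summing to 0.18248.
By Bayes' rule, P(jar C | data) = (0.04898) / (0.18248) = 0.26841.

0.2684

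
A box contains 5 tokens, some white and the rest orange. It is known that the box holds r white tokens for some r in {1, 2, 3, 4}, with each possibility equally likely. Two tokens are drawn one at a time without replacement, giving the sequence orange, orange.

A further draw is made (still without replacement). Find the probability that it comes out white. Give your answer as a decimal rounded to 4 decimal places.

0.5000

For each hypothesis, P(data | H) works out to: P(data | r = 1) = (4/5)(3/4) = 3/5; P(data | r = 2) = (3/5)(2/4) = 3/10; P(data | r = 3) = (2/5)(1/4) = 1/10; P(data | r = 4) = (1/5)(0/4) = 0.
Weighting by the prior gives 1/4 · 3/5 = 3/20, 1/4 · 3/10 = 3/40, 1/4 · 1/10 = 1/40, 1/4 · 0 = 0; these sum to 1/4.
Dividing through by the total gives posterior P(r = 1 | data) = 3/5, P(r = 2 | data) = 3/10, P(r = 3 | data) = 1/10, P(r = 4 | data) = 0.
Averaging over the posterior, P(white next | data) = (1/3)(3/5) + (2/3)(3/10) + (1)(1/10) = 1/2.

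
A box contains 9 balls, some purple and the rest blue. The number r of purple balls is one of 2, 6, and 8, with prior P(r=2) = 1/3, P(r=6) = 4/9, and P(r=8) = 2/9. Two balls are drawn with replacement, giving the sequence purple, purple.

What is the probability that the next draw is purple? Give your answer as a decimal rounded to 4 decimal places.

For each hypothesis, P(data | H) works out to: P(data | r = 2) = (2/9)(2/9) = 4/81; P(data | r = 6) = (6/9)(6/9) = 4/9; P(data | r = 8) = (8/9)(8/9) = 64/81.
The prior-weighted likelihoods are 1/3 · 4/81 = 4/243, 4/9 · 4/9 = 16/81, 2/9 · 64/81 = 128/729; with total 284/729.
The posterior is then P(r = 2 | data) = 3/71, P(r = 6 | data) = 36/71, P(r = 8 | data) = 32/71.
The predictive probability is P(purple next | data) = (2/9)(3/71) + (2/3)(36/71) + (8/9)(32/71) = 478/639.

0.7480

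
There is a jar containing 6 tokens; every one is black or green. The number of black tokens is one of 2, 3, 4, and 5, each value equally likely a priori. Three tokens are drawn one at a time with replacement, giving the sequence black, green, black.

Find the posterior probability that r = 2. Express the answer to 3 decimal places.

0.160

For each hypothesis, P(data | H) works out to: P(data | r = 2) = (2/6)(4/6)(2/6) = 2/27; P(data | r = 3) = (3/6)(3/6)(3/6) = 1/8; P(data | r = 4) = (4/6)(2/6)(4/6) = 4/27; P(data | r = 5) = (5/6)(1/6)(5/6) = 25/216.
Weighting by the prior gives 1/4 · 2/27 = 1/54, 1/4 · 1/8 = 1/32, 1/4 · 4/27 = 1/27, 1/4 · 25/216 = 25/864; these sum to 25/216.
By Bayes' rule, P(r = 2 | data) = (1/54) / (25/216) = 4/25.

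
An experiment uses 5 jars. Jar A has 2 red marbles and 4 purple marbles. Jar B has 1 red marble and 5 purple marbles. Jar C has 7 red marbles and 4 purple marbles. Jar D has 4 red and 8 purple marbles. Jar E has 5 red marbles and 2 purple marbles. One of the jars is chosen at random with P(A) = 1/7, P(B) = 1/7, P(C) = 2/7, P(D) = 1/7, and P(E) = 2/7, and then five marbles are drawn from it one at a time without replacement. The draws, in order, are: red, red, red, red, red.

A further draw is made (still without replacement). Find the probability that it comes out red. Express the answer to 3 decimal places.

For each hypothesis, P(data | H) works out to: P(data | jar A) = (2/6)(1/5)(0/4) = 0; P(data | jar B) = (1/6)(0/5) = 0; P(data | jar C) = (7/11)(6/10)(5/9)(4/8)(3/7) = 0.045455; P(data | jar D) = (4/12)(3/11)(2/10)(1/9)(0/8) = 0; P(data | jar E) = (5/7)(4/6)(3/5)(2/4)(1/3) = 0.047619.
The prior-weighted likelihoods are 1/7 · 0 = 0, 1/7 · 0 = 0, 2/7 · 0.045455 = 0.012987, 1/7 · 0 = 0, 2/7 · 0.047619 = 0.013605; with total 0.026592.
Normalising, the posterior is P(jar A | data) = 0, P(jar B | data) = 0, P(jar C | data) = 0.48837, P(jar D | data) = 0, P(jar E | data) = 0.51163.
Averaging over the posterior, P(red next | data) = (1/3)(0.48837) + (0)(0.51163) = 0.16279.

0.163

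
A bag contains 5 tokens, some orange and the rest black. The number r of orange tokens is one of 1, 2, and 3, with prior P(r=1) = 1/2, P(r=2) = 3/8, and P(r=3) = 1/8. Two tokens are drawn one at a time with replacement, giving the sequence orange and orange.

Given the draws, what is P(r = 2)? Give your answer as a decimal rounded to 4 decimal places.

0.4800

Compute the likelihood of the observed sequence for each case: P(data | r = 1) = (1/5)(1/5) = 1/25; P(data | r = 2) = (2/5)(2/5) = 4/25; P(data | r = 3) = (3/5)(3/5) = 9/25.
The prior-weighted likelihoods are 1/2 · 1/25 = 1/50, 3/8 · 4/25 = 3/50, 1/8 · 9/25 = 9/200; summing to 1/8.
So P(r = 2 | data) = (3/50) / (1/8) = 12/25.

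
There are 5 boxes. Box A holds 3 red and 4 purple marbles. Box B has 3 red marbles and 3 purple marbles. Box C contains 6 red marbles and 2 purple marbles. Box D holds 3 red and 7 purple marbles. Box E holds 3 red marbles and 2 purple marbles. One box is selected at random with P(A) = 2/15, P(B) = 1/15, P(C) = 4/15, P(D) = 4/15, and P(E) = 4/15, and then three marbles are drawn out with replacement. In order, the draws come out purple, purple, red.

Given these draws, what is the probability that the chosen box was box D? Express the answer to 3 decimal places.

0.376

For each hypothesis, P(data | H) works out to: P(data | box A) = (4/7)(4/7)(3/7) = 0.13994; P(data | box B) = (3/6)(3/6)(3/6) = 0.125; P(data | box C) = (2/8)(2/8)(6/8) = 0.046875; P(data | box D) = (7/10)(7/10)(3/10) = 0.147; P(data | box E) = (2/5)(2/5)(3/5) = 0.096.
Weighting by the prior gives 2/15 · 0.13994 = 0.018659, 1/15 · 0.125 = 0.0083333, 4/15 · 0.046875 = 0.0125, 4/15 · 0.147 = 0.0392, 4/15 · 0.096 = 0.0256; with total 0.10429.
Hence P(box D | data) = (0.0392) / (0.10429) = 0.37587.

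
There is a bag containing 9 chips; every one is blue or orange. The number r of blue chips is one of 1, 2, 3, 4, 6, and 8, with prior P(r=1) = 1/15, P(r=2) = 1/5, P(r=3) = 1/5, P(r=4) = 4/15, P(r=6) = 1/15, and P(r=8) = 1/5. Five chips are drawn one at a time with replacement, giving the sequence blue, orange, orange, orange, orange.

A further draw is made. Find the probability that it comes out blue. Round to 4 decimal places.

The likelihood of the observed sequence under each hypothesis: P(data | r = 1) = (1/9)(8/9)(8/9)(8/9)(8/9) = 0.069366; P(data | r = 2) = (2/9)(7/9)(7/9)(7/9)(7/9) = 0.081322; P(data | r = 3) = (3/9)(6/9)(6/9)(6/9)(6/9) = 0.065844; P(data | r = 4) = (4/9)(5/9)(5/9)(5/9)(5/9) = 0.042338; P(data | r = 6) = (6/9)(3/9)(3/9)(3/9)(3/9) = 0.0082305; P(data | r = 8) = (8/9)(1/9)(1/9)(1/9)(1/9) = 0.00013548.
Weighting by the prior gives 1/15 · 0.069366 = 0.0046244, 1/5 · 0.081322 = 0.016264, 1/5 · 0.065844 = 0.013169, 4/15 · 0.042338 = 0.01129, 1/15 · 0.0082305 = 0.0005487, 1/5 · 0.00013548 = 2.7096e-05; these sum to 0.045923.
Normalising, the posterior is P(r = 1 | data) = 0.1007, P(r = 2 | data) = 0.35416, P(r = 3 | data) = 0.28675, P(r = 4 | data) = 0.24585, P(r = 6 | data) = 0.011948, P(r = 8 | data) = 0.00059003.
Averaging over the posterior, P(blue next | data) = (1/9)(0.1007) + (2/9)(0.35416) + (1/3)(0.28675) + (4/9)(0.24585) + (2/3)(0.011948) + (8/9)(0.00059003) = 0.30323.

0.3032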